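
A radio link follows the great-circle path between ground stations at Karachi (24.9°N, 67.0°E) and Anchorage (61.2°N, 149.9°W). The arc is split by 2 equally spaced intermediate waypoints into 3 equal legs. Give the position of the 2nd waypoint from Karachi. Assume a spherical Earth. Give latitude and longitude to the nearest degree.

The haversine formula gives a central angle δ ≈ 1.551 rad (88.9°) between the endpoints.
Interpolate at f = 2/3 with slerp weights a = sin((1−f)δ)/sin δ ≈ 0.494, b = sin(fδ)/sin δ ≈ 0.860.
p = a·p₁ + b·p₂ ≈ (-0.183, 0.205, 0.961); φ = arcsin(p_z) ≈ 74.04°, λ = atan2(p_y, p_x) ≈ 131.74°.

≈ 74°N, 132°E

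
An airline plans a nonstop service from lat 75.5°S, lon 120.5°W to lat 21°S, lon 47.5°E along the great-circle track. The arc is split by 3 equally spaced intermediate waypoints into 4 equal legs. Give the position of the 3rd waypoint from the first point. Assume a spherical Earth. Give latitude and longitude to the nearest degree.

From cos δ = sin φ₁ sin φ₂ + cos φ₁ cos φ₂ cos Δλ, the central angle is δ ≈ 1.452 rad (83.2°).
Interpolate at f = 3/4 with slerp weights a = sin((1−f)δ)/sin δ ≈ 0.358, b = sin(fδ)/sin δ ≈ 0.893.
p = a·p₁ + b·p₂ ≈ (0.517, 0.537, -0.666); φ = arcsin(p_z) ≈ -41.77°, λ = atan2(p_y, p_x) ≈ 46.07°.

≈ lat 42°S, lon 46°E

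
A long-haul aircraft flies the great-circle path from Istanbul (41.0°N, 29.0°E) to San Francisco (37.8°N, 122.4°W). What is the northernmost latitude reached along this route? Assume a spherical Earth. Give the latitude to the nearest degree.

≈ 73°N

The great circle lies in the plane with unit normal n̂ = (p₁ × p₂)/|p₁ × p₂|.
Here n̂_z ≈ -0.288; the vertex latitude is φ_max = arccos|n̂_z| ≈ 73.3°.
Check via Clairaut: cos φ_max = |cos φ₁| · sin C = cos(41.0°)·sin(22.4°) ≈ 0.288, again giving ≈ 73.3°.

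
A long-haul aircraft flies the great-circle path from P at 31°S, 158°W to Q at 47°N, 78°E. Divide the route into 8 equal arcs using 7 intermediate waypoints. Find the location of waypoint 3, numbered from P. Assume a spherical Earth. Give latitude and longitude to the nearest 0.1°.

From cos δ = sin φ₁ sin φ₂ + cos φ₁ cos φ₂ cos Δλ, the central angle is δ ≈ 2.351 rad (134.7°).
Interpolate at f = 3/8 with slerp weights a = sin((1−f)δ)/sin δ ≈ 1.400, b = sin(fδ)/sin δ ≈ 1.086.
p = a·p₁ + b·p₂ ≈ (-0.959, 0.275, 0.073); φ = arcsin(p_z) ≈ 4.20°, λ = atan2(p_y, p_x) ≈ 163.99°.

≈ 4.2°N, 164.0°E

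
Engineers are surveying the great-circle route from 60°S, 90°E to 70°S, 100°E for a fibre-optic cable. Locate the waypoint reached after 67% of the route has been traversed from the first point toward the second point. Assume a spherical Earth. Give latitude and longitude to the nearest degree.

≈ 67°S, 96°E

Convert each endpoint to a unit vector on the sphere (x = cos φ cos λ, y = cos φ sin λ, z = sin φ).
The central angle between the endpoints is δ = arccos(p₁·p₂) ≈ 0.189 rad (10.8°).
Interpolate at f = 0.67 with slerp weights a = sin((1−f)δ)/sin δ ≈ 0.332, b = sin(fδ)/sin δ ≈ 0.672.
p = a·p₁ + b·p₂ ≈ (-0.040, 0.392, -0.919); φ = arcsin(p_z) ≈ -66.78°, λ = atan2(p_y, p_x) ≈ 95.81°.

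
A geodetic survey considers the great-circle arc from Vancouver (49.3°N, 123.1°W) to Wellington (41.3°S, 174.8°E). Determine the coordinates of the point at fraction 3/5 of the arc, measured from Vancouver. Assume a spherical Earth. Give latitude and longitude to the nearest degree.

From cos δ = sin φ₁ sin φ₂ + cos φ₁ cos φ₂ cos Δλ, the central angle is δ ≈ 1.845 rad (105.7°).
Interpolate at f = 3/5 with slerp weights a = sin((1−f)δ)/sin δ ≈ 0.699, b = sin(fδ)/sin δ ≈ 0.929.
p = a·p₁ + b·p₂ ≈ (-0.944, -0.319, -0.083); φ = arcsin(p_z) ≈ -4.78°, λ = atan2(p_y, p_x) ≈ -161.35°.

≈ 5°S, 161°W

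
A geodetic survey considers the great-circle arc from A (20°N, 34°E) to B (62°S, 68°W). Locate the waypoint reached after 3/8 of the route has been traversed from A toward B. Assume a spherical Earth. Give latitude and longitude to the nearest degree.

The haversine formula gives a central angle δ ≈ 1.975 rad (113.2°) between the endpoints.
Interpolate at f = 3/8 with slerp weights a = sin((1−f)δ)/sin δ ≈ 1.027, b = sin(fδ)/sin δ ≈ 0.734.
p = a·p₁ + b·p₂ ≈ (0.929, 0.220, -0.297); φ = arcsin(p_z) ≈ -17.28°, λ = atan2(p_y, p_x) ≈ 13.32°.

≈ (17°S, 13°E)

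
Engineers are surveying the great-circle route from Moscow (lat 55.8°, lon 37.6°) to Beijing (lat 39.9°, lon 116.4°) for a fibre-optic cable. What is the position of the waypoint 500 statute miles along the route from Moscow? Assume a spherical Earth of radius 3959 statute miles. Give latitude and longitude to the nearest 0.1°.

≈ lat 57.3°, lon 50.5°

Write both endpoints as unit vectors p₁, p₂ with components (cos φ cos λ, cos φ sin λ, sin φ).
The central angle between the endpoints is δ = arccos(p₁·p₂) ≈ 0.909 rad (52.1°). The total great-circle distance is δ·R ≈ 0.909 × 3959 ≈ 3600 mi, so the target fraction is f = 500/3600 ≈ 0.139.
Interpolate at f ≈ 0.139 with slerp weights a = sin((1−f)δ)/sin δ ≈ 0.894, b = sin(fδ)/sin δ ≈ 0.160.
p = a·p₁ + b·p₂ ≈ (0.344, 0.416, 0.842); φ = arcsin(p_z) ≈ 57.33°, λ = atan2(p_y, p_x) ≈ 50.46°.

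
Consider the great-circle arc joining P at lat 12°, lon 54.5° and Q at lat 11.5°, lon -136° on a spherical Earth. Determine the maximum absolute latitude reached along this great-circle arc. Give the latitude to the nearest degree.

The great circle lies in the plane with unit normal n̂ = (p₁ × p₂)/|p₁ × p₂|.
Here n̂_z ≈ +0.403; the vertex latitude is φ_max = arccos|n̂_z| ≈ 66.3°.

≈ 66°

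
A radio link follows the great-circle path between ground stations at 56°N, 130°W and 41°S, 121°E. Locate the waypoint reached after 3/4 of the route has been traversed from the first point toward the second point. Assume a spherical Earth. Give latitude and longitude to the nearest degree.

≈ 15°S, 145°E

From cos δ = sin φ₁ sin φ₂ + cos φ₁ cos φ₂ cos Δλ, the central angle is δ ≈ 2.320 rad (132.9°).
Interpolate at f = 3/4 with slerp weights a = sin((1−f)δ)/sin δ ≈ 0.749, b = sin(fδ)/sin δ ≈ 1.347.
p = a·p₁ + b·p₂ ≈ (-0.793, 0.550, -0.263); φ = arcsin(p_z) ≈ -15.23°, λ = atan2(p_y, p_x) ≈ 145.22°.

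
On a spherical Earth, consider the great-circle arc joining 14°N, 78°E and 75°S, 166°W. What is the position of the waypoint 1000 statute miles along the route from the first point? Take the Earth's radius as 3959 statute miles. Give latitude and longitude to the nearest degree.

≈ 0°N, 82°E

The haversine formula gives a central angle δ ≈ 1.922 rad (110.1°) between the endpoints. The total great-circle distance is δ·R ≈ 1.922 × 3959 ≈ 7608 mi, so the target fraction is f = 1000/7608 ≈ 0.131.
Interpolate at f ≈ 0.131 with slerp weights a = sin((1−f)δ)/sin δ ≈ 1.060, b = sin(fδ)/sin δ ≈ 0.266.
p = a·p₁ + b·p₂ ≈ (0.147, 0.989, -0.001); φ = arcsin(p_z) ≈ -0.04°, λ = atan2(p_y, p_x) ≈ 81.55°.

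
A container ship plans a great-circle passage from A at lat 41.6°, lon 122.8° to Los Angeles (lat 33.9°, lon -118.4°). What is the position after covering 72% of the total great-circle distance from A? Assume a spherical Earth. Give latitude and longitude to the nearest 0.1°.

From cos δ = sin φ₁ sin φ₂ + cos φ₁ cos φ₂ cos Δλ, the central angle is δ ≈ 1.499 rad (85.9°).
Interpolate at f = 0.72 with slerp weights a = sin((1−f)δ)/sin δ ≈ 0.409, b = sin(fδ)/sin δ ≈ 0.884.
p = a·p₁ + b·p₂ ≈ (-0.515, -0.389, 0.764); φ = arcsin(p_z) ≈ 49.85°, λ = atan2(p_y, p_x) ≈ -142.94°.

≈ lat 49.9°, lon -142.9°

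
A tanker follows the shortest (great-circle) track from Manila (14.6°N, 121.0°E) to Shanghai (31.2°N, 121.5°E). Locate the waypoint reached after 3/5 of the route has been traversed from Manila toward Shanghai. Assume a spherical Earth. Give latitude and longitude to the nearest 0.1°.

The haversine formula gives a central angle δ ≈ 0.290 rad (16.6°) between the endpoints.
Interpolate at f = 3/5 with slerp weights a = sin((1−f)δ)/sin δ ≈ 0.405, b = sin(fδ)/sin δ ≈ 0.605.
p = a·p₁ + b·p₂ ≈ (-0.472, 0.777, 0.416); φ = arcsin(p_z) ≈ 24.56°, λ = atan2(p_y, p_x) ≈ 121.28°.

≈ (24.6°N, 121.3°E)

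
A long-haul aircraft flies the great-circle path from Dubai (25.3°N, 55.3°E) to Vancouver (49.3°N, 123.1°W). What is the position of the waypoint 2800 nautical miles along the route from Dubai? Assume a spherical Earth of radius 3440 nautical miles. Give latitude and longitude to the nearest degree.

≈ 72°N, 53°E

The haversine formula gives a central angle δ ≈ 1.839 rad (105.4°) between the endpoints. The total great-circle distance is δ·R ≈ 1.839 × 3440 ≈ 6327 nmi, so the target fraction is f = 2800/6327 ≈ 0.443.
Interpolate at f ≈ 0.443 with slerp weights a = sin((1−f)δ)/sin δ ≈ 0.887, b = sin(fδ)/sin δ ≈ 0.754.
p = a·p₁ + b·p₂ ≈ (0.188, 0.247, 0.951); φ = arcsin(p_z) ≈ 71.91°, λ = atan2(p_y, p_x) ≈ 52.77°.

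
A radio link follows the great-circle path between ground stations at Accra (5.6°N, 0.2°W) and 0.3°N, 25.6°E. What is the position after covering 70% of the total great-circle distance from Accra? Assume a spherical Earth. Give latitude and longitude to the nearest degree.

Write both endpoints as unit vectors p₁, p₂ with components (cos φ cos λ, cos φ sin λ, sin φ).
The central angle between the endpoints is δ = arccos(p₁·p₂) ≈ 0.459 rad (26.3°).
Interpolate at f = 0.70 with slerp weights a = sin((1−f)δ)/sin δ ≈ 0.310, b = sin(fδ)/sin δ ≈ 0.713.
p = a·p₁ + b·p₂ ≈ (0.951, 0.307, 0.034); φ = arcsin(p_z) ≈ 1.95°, λ = atan2(p_y, p_x) ≈ 17.88°.

≈ 2°N, 18°E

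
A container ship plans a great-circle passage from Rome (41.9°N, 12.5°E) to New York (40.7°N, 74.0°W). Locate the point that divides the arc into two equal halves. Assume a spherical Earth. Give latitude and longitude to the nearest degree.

Convert each endpoint to a unit vector on the sphere (x = cos φ cos λ, y = cos φ sin λ, z = sin φ).
The central angle between the endpoints is δ = arccos(p₁·p₂) ≈ 1.082 rad (62.0°).
Interpolate at f = 1/2 with slerp weights a = sin((1−f)δ)/sin δ ≈ 0.583, b = sin(fδ)/sin δ ≈ 0.583.
p = a·p₁ + b·p₂ ≈ (0.546, -0.331, 0.770); φ = arcsin(p_z) ≈ 50.34°, λ = atan2(p_y, p_x) ≈ -31.25°.

≈ 50°N, 31°W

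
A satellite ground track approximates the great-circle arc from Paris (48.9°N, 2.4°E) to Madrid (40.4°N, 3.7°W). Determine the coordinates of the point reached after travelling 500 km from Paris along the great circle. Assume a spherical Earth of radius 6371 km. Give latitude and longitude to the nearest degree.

Convert each endpoint to a unit vector on the sphere (x = cos φ cos λ, y = cos φ sin λ, z = sin φ).
The central angle between the endpoints is δ = arccos(p₁·p₂) ≈ 0.166 rad (9.5°). The total great-circle distance is δ·R ≈ 0.166 × 6371 ≈ 1060 km, so the target fraction is f = 500/1060 ≈ 0.472.
Interpolate at f ≈ 0.472 with slerp weights a = sin((1−f)δ)/sin δ ≈ 0.530, b = sin(fδ)/sin δ ≈ 0.473.
p = a·p₁ + b·p₂ ≈ (0.708, -0.009, 0.706); φ = arcsin(p_z) ≈ 44.93°, λ = atan2(p_y, p_x) ≈ -0.70°.

≈ 45°N, 1°W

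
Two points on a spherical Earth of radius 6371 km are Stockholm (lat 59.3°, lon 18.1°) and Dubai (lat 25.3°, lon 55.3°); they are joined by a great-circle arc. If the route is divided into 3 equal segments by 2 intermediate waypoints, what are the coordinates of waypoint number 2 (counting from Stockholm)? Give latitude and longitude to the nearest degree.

≈ lat 38°, lon 47°

Convert each endpoint to a unit vector on the sphere (x = cos φ cos λ, y = cos φ sin λ, z = sin φ).
The central angle between the endpoints is δ = arccos(p₁·p₂) ≈ 0.745 rad (42.7°).
Interpolate at f = 2/3 with slerp weights a = sin((1−f)δ)/sin δ ≈ 0.363, b = sin(fδ)/sin δ ≈ 0.703.
p = a·p₁ + b·p₂ ≈ (0.538, 0.580, 0.612); φ = arcsin(p_z) ≈ 37.74°, λ = atan2(p_y, p_x) ≈ 47.16°.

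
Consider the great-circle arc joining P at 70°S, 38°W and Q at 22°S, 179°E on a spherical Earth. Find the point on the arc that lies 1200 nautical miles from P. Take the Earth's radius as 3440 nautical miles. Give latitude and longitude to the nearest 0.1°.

Convert each endpoint to a unit vector on the sphere (x = cos φ cos λ, y = cos φ sin λ, z = sin φ).
The central angle between the endpoints is δ = arccos(p₁·p₂) ≈ 1.472 rad (84.3°). The total great-circle distance is δ·R ≈ 1.472 × 3440 ≈ 5063 nmi, so the target fraction is f = 1200/5063 ≈ 0.237.
Interpolate at f ≈ 0.237 with slerp weights a = sin((1−f)δ)/sin δ ≈ 0.906, b = sin(fδ)/sin δ ≈ 0.343.
p = a·p₁ + b·p₂ ≈ (-0.074, -0.185, -0.980); φ = arcsin(p_z) ≈ -78.49°, λ = atan2(p_y, p_x) ≈ -111.86°.

≈ 78.5°S, 111.9°W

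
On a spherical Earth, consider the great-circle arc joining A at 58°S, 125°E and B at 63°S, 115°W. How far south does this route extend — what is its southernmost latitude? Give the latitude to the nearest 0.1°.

≈ 74.3°S

The great circle lies in the plane with unit normal n̂ = (p₁ × p₂)/|p₁ × p₂|.
Here n̂_z ≈ +0.270; the vertex latitude is φ_max = arccos|n̂_z| ≈ 74.3°.
Check via Clairaut: cos φ_max = |cos φ₁| · sin C = cos(58.0°)·sin(149.4°) ≈ 0.270, again giving ≈ 74.3°.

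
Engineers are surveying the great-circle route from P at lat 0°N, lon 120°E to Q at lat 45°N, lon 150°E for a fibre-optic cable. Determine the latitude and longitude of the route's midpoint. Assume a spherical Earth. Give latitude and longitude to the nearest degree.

Write both endpoints as unit vectors p₁, p₂ with components (cos φ cos λ, cos φ sin λ, sin φ).
The central angle between the endpoints is δ = arccos(p₁·p₂) ≈ 0.912 rad (52.2°).
Interpolate at f = 1/2 with slerp weights a = sin((1−f)δ)/sin δ ≈ 0.557, b = sin(fδ)/sin δ ≈ 0.557.
p = a·p₁ + b·p₂ ≈ (-0.619, 0.679, 0.394); φ = arcsin(p_z) ≈ 23.19°, λ = atan2(p_y, p_x) ≈ 132.37°.

≈ lat 23°N, lon 132°E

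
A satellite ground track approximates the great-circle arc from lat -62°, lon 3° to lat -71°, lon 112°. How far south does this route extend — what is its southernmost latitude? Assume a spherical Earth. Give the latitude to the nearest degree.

The great circle lies in the plane with unit normal n̂ = (p₁ × p₂)/|p₁ × p₂|.
Here n̂_z ≈ +0.233; the vertex latitude is φ_max = arccos|n̂_z| ≈ 76.5°.

≈ -77°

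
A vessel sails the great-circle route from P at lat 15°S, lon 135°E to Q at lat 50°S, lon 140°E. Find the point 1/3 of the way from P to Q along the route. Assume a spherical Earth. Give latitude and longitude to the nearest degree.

The haversine formula gives a central angle δ ≈ 0.615 rad (35.2°) between the endpoints.
Interpolate at f = 1/3 with slerp weights a = sin((1−f)δ)/sin δ ≈ 0.691, b = sin(fδ)/sin δ ≈ 0.353.
p = a·p₁ + b·p₂ ≈ (-0.646, 0.618, -0.449); φ = arcsin(p_z) ≈ -26.69°, λ = atan2(p_y, p_x) ≈ 136.27°.

≈ lat 27°S, lon 136°E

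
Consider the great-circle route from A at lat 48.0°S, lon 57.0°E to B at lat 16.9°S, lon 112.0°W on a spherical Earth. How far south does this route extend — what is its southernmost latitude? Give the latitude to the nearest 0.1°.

The great circle lies in the plane with unit normal n̂ = (p₁ × p₂)/|p₁ × p₂|.
Here n̂_z ≈ -0.134; the vertex latitude is φ_max = arccos|n̂_z| ≈ 82.3°.
Check via Clairaut: cos φ_max = |cos φ₁| · sin C = cos(48.0°)·sin(168.4°) ≈ 0.134, again giving ≈ 82.3°.

≈ 82.3°S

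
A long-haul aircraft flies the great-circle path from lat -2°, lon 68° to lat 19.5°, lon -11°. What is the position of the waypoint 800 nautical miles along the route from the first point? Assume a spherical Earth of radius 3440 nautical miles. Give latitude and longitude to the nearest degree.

≈ lat 3°, lon 55°

Convert each endpoint to a unit vector on the sphere (x = cos φ cos λ, y = cos φ sin λ, z = sin φ).
The central angle between the endpoints is δ = arccos(p₁·p₂) ≈ 1.402 rad (80.3°). The total great-circle distance is δ·R ≈ 1.402 × 3440 ≈ 4822 nmi, so the target fraction is f = 800/4822 ≈ 0.166.
Interpolate at f ≈ 0.166 with slerp weights a = sin((1−f)δ)/sin δ ≈ 0.934, b = sin(fδ)/sin δ ≈ 0.234.
p = a·p₁ + b·p₂ ≈ (0.566, 0.823, 0.045); φ = arcsin(p_z) ≈ 2.61°, λ = atan2(p_y, p_x) ≈ 55.49°.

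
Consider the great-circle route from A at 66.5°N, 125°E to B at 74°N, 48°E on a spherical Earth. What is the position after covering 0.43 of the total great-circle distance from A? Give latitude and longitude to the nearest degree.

≈ 73°N, 100°E

From cos δ = sin φ₁ sin φ₂ + cos φ₁ cos φ₂ cos Δλ, the central angle is δ ≈ 0.436 rad (25.0°).
Interpolate at f = 0.43 with slerp weights a = sin((1−f)δ)/sin δ ≈ 0.582, b = sin(fδ)/sin δ ≈ 0.441.
p = a·p₁ + b·p₂ ≈ (-0.052, 0.281, 0.958); φ = arcsin(p_z) ≈ 73.42°, λ = atan2(p_y, p_x) ≈ 100.46°.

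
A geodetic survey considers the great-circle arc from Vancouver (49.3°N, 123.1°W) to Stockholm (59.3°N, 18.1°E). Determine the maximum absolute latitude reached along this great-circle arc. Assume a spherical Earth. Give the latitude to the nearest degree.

The great circle lies in the plane with unit normal n̂ = (p₁ × p₂)/|p₁ × p₂|.
Here n̂_z ≈ +0.227; the vertex latitude is φ_max = arccos|n̂_z| ≈ 76.9°.

≈ 77°N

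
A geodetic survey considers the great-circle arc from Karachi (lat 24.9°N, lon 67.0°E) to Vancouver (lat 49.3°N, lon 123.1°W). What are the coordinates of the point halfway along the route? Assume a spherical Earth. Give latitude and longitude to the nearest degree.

≈ lat 76°N, lon 90°E

Convert each endpoint to a unit vector on the sphere (x = cos φ cos λ, y = cos φ sin λ, z = sin φ).
The central angle between the endpoints is δ = arccos(p₁·p₂) ≈ 1.837 rad (105.3°).
Interpolate at f = 1/2 with slerp weights a = sin((1−f)δ)/sin δ ≈ 0.824, b = sin(fδ)/sin δ ≈ 0.824.
p = a·p₁ + b·p₂ ≈ (-0.001, 0.238, 0.971); φ = arcsin(p_z) ≈ 76.24°, λ = atan2(p_y, p_x) ≈ 90.34°.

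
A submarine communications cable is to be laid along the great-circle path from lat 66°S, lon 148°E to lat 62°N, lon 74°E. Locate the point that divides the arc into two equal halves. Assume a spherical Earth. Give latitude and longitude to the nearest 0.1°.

≈ lat 2.5°S, lon 107.9°E

Write both endpoints as unit vectors p₁, p₂ with components (cos φ cos λ, cos φ sin λ, sin φ).
The central angle between the endpoints is δ = arccos(p₁·p₂) ≈ 2.425 rad (138.9°).
Interpolate at f = 1/2 with slerp weights a = sin((1−f)δ)/sin δ ≈ 1.426, b = sin(fδ)/sin δ ≈ 1.426.
p = a·p₁ + b·p₂ ≈ (-0.307, 0.951, -0.044); φ = arcsin(p_z) ≈ -2.50°, λ = atan2(p_y, p_x) ≈ 107.91°.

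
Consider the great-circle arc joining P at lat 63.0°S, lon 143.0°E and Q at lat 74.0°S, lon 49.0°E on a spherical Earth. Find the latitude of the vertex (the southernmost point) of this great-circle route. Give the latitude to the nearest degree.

The great circle lies in the plane with unit normal n̂ = (p₁ × p₂)/|p₁ × p₂|.
Here n̂_z ≈ -0.235; the vertex latitude is φ_max = arccos|n̂_z| ≈ 76.4°.

≈ 76°S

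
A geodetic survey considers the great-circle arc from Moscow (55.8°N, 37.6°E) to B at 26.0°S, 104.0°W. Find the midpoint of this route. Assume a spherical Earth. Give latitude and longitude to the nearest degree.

≈ 34°N, 67°W

Convert each endpoint to a unit vector on the sphere (x = cos φ cos λ, y = cos φ sin λ, z = sin φ).
The central angle between the endpoints is δ = arccos(p₁·p₂) ≈ 2.432 rad (139.3°).
Interpolate at f = 1/2 with slerp weights a = sin((1−f)δ)/sin δ ≈ 1.439, b = sin(fδ)/sin δ ≈ 1.439.
p = a·p₁ + b·p₂ ≈ (0.328, -0.761, 0.559); φ = arcsin(p_z) ≈ 34.01°, λ = atan2(p_y, p_x) ≈ -66.70°.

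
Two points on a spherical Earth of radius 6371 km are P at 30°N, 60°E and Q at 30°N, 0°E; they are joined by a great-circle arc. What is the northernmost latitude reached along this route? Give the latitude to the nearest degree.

≈ 34°N

The great circle lies in the plane with unit normal n̂ = (p₁ × p₂)/|p₁ × p₂|.
Here n̂_z ≈ -0.832; the vertex latitude is φ_max = arccos|n̂_z| ≈ 33.7°.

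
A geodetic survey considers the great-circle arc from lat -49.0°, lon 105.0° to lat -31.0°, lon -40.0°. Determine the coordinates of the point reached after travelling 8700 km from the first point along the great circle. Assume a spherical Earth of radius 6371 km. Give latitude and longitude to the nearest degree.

Convert each endpoint to a unit vector on the sphere (x = cos φ cos λ, y = cos φ sin λ, z = sin φ).
The central angle between the endpoints is δ = arccos(p₁·p₂) ≈ 1.643 rad (94.1°). The total great-circle distance is δ·R ≈ 1.643 × 6371 ≈ 10466 km, so the target fraction is f = 8700/10466 ≈ 0.831.
Interpolate at f ≈ 0.831 with slerp weights a = sin((1−f)δ)/sin δ ≈ 0.274, b = sin(fδ)/sin δ ≈ 0.982.
p = a·p₁ + b·p₂ ≈ (0.598, -0.367, -0.713); φ = arcsin(p_z) ≈ -45.45°, λ = atan2(p_y, p_x) ≈ -31.54°.

≈ lat -45°, lon -32°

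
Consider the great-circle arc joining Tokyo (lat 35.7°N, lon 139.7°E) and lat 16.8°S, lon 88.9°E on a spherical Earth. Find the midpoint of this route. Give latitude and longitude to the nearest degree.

≈ lat 10°N, lon 112°E

Convert each endpoint to a unit vector on the sphere (x = cos φ cos λ, y = cos φ sin λ, z = sin φ).
The central angle between the endpoints is δ = arccos(p₁·p₂) ≈ 1.242 rad (71.2°).
Interpolate at f = 1/2 with slerp weights a = sin((1−f)δ)/sin δ ≈ 0.615, b = sin(fδ)/sin δ ≈ 0.615.
p = a·p₁ + b·p₂ ≈ (-0.369, 0.911, 0.181); φ = arcsin(p_z) ≈ 10.43°, λ = atan2(p_y, p_x) ≈ 112.07°.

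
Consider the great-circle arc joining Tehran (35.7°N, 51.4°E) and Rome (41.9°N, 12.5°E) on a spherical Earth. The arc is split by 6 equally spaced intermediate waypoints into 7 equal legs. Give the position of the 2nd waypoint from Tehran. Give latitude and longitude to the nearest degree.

Write both endpoints as unit vectors p₁, p₂ with components (cos φ cos λ, cos φ sin λ, sin φ).
The central angle between the endpoints is δ = arccos(p₁·p₂) ≈ 0.535 rad (30.7°).
Interpolate at f = 2/7 with slerp weights a = sin((1−f)δ)/sin δ ≈ 0.731, b = sin(fδ)/sin δ ≈ 0.299.
p = a·p₁ + b·p₂ ≈ (0.588, 0.512, 0.626); φ = arcsin(p_z) ≈ 38.78°, λ = atan2(p_y, p_x) ≈ 41.08°.

≈ (39°N, 41°E)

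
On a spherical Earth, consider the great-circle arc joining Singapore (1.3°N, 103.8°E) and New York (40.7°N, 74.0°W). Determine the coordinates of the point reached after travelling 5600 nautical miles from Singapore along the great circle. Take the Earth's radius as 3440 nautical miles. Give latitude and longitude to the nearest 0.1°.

≈ 84.8°N, 47.6°W

Convert each endpoint to a unit vector on the sphere (x = cos φ cos λ, y = cos φ sin λ, z = sin φ).
The central angle between the endpoints is δ = arccos(p₁·p₂) ≈ 2.408 rad (138.0°). The total great-circle distance is δ·R ≈ 2.408 × 3440 ≈ 8283 nmi, so the target fraction is f = 5600/8283 ≈ 0.676.
Interpolate at f ≈ 0.676 with slerp weights a = sin((1−f)δ)/sin δ ≈ 1.050, b = sin(fδ)/sin δ ≈ 1.491.
p = a·p₁ + b·p₂ ≈ (0.061, -0.067, 0.996); φ = arcsin(p_z) ≈ 84.79°, λ = atan2(p_y, p_x) ≈ -47.64°.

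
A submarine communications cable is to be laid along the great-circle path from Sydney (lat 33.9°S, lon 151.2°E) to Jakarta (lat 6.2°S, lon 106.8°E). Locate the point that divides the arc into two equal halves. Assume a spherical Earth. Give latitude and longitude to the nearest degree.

From cos δ = sin φ₁ sin φ₂ + cos φ₁ cos φ₂ cos Δλ, the central angle is δ ≈ 0.863 rad (49.5°).
Interpolate at f = 1/2 with slerp weights a = sin((1−f)δ)/sin δ ≈ 0.551, b = sin(fδ)/sin δ ≈ 0.551.
p = a·p₁ + b·p₂ ≈ (-0.559, 0.744, -0.367); φ = arcsin(p_z) ≈ -21.50°, λ = atan2(p_y, p_x) ≈ 126.90°.

≈ lat 22°S, lon 127°E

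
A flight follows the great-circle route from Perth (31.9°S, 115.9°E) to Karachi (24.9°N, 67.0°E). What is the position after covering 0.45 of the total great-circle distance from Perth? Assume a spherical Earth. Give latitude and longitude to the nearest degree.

Write both endpoints as unit vectors p₁, p₂ with components (cos φ cos λ, cos φ sin λ, sin φ).
The central angle between the endpoints is δ = arccos(p₁·p₂) ≈ 1.283 rad (73.5°).
Interpolate at f = 0.45 with slerp weights a = sin((1−f)δ)/sin δ ≈ 0.676, b = sin(fδ)/sin δ ≈ 0.569.
p = a·p₁ + b·p₂ ≈ (-0.049, 0.992, -0.118); φ = arcsin(p_z) ≈ -6.76°, λ = atan2(p_y, p_x) ≈ 92.83°.

≈ 7°S, 93°E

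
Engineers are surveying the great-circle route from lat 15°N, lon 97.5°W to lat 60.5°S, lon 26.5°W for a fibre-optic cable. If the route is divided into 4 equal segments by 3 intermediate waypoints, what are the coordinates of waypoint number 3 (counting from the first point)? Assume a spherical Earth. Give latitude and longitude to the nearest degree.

≈ lat 46°S, lon 58°W

The haversine formula gives a central angle δ ≈ 1.641 rad (94.0°) between the endpoints.
Interpolate at f = 3/4 with slerp weights a = sin((1−f)δ)/sin δ ≈ 0.400, b = sin(fδ)/sin δ ≈ 0.945.
p = a·p₁ + b·p₂ ≈ (0.366, -0.591, -0.719); φ = arcsin(p_z) ≈ -45.98°, λ = atan2(p_y, p_x) ≈ -58.21°.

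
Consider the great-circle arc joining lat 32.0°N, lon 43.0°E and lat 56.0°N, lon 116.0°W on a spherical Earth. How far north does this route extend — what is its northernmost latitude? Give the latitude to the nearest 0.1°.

The great circle lies in the plane with unit normal n̂ = (p₁ × p₂)/|p₁ × p₂|.
Here n̂_z ≈ -0.170; the vertex latitude is φ_max = arccos|n̂_z| ≈ 80.2°.

≈ 80.2°N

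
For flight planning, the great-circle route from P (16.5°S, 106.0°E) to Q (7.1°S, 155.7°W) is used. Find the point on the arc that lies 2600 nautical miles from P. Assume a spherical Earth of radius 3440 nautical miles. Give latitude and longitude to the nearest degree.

Convert each endpoint to a unit vector on the sphere (x = cos φ cos λ, y = cos φ sin λ, z = sin φ).
The central angle between the endpoints is δ = arccos(p₁·p₂) ≈ 1.673 rad (95.9°). The total great-circle distance is δ·R ≈ 1.673 × 3440 ≈ 5756 nmi, so the target fraction is f = 2600/5756 ≈ 0.452.
Interpolate at f ≈ 0.452 with slerp weights a = sin((1−f)δ)/sin δ ≈ 0.798, b = sin(fδ)/sin δ ≈ 0.689.
p = a·p₁ + b·p₂ ≈ (-0.835, 0.454, -0.312); φ = arcsin(p_z) ≈ -18.18°, λ = atan2(p_y, p_x) ≈ 151.45°.

≈ (18°S, 151°E)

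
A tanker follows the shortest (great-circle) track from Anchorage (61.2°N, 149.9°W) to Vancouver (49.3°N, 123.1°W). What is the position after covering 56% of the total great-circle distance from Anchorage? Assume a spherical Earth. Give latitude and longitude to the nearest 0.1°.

≈ (55.2°N, 132.9°W)

Write both endpoints as unit vectors p₁, p₂ with components (cos φ cos λ, cos φ sin λ, sin φ).
The central angle between the endpoints is δ = arccos(p₁·p₂) ≈ 0.334 rad (19.1°).
Interpolate at f = 0.56 with slerp weights a = sin((1−f)δ)/sin δ ≈ 0.447, b = sin(fδ)/sin δ ≈ 0.567.
p = a·p₁ + b·p₂ ≈ (-0.388, -0.418, 0.821); φ = arcsin(p_z) ≈ 55.23°, λ = atan2(p_y, p_x) ≈ -132.90°.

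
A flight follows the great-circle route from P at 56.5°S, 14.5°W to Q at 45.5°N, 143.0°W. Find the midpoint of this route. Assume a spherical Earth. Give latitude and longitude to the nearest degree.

Convert each endpoint to a unit vector on the sphere (x = cos φ cos λ, y = cos φ sin λ, z = sin φ).
The central angle between the endpoints is δ = arccos(p₁·p₂) ≈ 2.560 rad (146.7°).
Interpolate at f = 1/2 with slerp weights a = sin((1−f)δ)/sin δ ≈ 1.744, b = sin(fδ)/sin δ ≈ 1.744.
p = a·p₁ + b·p₂ ≈ (-0.044, -0.977, -0.210); φ = arcsin(p_z) ≈ -12.14°, λ = atan2(p_y, p_x) ≈ -92.60°.

≈ 12°S, 93°W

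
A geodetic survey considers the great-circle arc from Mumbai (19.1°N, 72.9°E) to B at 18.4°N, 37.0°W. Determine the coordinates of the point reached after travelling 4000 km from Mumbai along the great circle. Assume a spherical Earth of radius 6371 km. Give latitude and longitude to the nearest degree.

The haversine formula gives a central angle δ ≈ 1.774 rad (101.6°) between the endpoints. The total great-circle distance is δ·R ≈ 1.774 × 6371 ≈ 11303 km, so the target fraction is f = 4000/11303 ≈ 0.354.
Interpolate at f ≈ 0.354 with slerp weights a = sin((1−f)δ)/sin δ ≈ 0.930, b = sin(fδ)/sin δ ≈ 0.600.
p = a·p₁ + b·p₂ ≈ (0.713, 0.498, 0.494); φ = arcsin(p_z) ≈ 29.59°, λ = atan2(p_y, p_x) ≈ 34.92°.

≈ 30°N, 35°E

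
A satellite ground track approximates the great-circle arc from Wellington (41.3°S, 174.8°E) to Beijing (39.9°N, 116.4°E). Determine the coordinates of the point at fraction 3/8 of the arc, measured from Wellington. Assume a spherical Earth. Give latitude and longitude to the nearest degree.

≈ 11°S, 151°E

From cos δ = sin φ₁ sin φ₂ + cos φ₁ cos φ₂ cos Δλ, the central angle is δ ≈ 1.692 rad (97.0°).
Interpolate at f = 3/8 with slerp weights a = sin((1−f)δ)/sin δ ≈ 0.878, b = sin(fδ)/sin δ ≈ 0.597.
p = a·p₁ + b·p₂ ≈ (-0.860, 0.470, -0.196); φ = arcsin(p_z) ≈ -11.31°, λ = atan2(p_y, p_x) ≈ 151.34°.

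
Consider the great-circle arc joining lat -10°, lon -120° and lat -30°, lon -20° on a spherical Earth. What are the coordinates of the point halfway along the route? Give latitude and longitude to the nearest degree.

≈ lat -29°, lon -74°

Write both endpoints as unit vectors p₁, p₂ with components (cos φ cos λ, cos φ sin λ, sin φ).
The central angle between the endpoints is δ = arccos(p₁·p₂) ≈ 1.632 rad (93.5°).
Interpolate at f = 1/2 with slerp weights a = sin((1−f)δ)/sin δ ≈ 0.730, b = sin(fδ)/sin δ ≈ 0.730.
p = a·p₁ + b·p₂ ≈ (0.235, -0.839, -0.492); φ = arcsin(p_z) ≈ -29.45°, λ = atan2(p_y, p_x) ≈ -74.37°.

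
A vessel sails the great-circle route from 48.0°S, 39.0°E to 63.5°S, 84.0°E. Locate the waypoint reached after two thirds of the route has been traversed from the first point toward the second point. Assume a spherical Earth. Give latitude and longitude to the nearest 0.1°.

Write both endpoints as unit vectors p₁, p₂ with components (cos φ cos λ, cos φ sin λ, sin φ).
The central angle between the endpoints is δ = arccos(p₁·p₂) ≈ 0.503 rad (28.8°).
Interpolate at f = 2/3 with slerp weights a = sin((1−f)δ)/sin δ ≈ 0.346, b = sin(fδ)/sin δ ≈ 0.683.
p = a·p₁ + b·p₂ ≈ (0.212, 0.449, -0.868); φ = arcsin(p_z) ≈ -60.25°, λ = atan2(p_y, p_x) ≈ 64.73°.

≈ 60.3°S, 64.7°E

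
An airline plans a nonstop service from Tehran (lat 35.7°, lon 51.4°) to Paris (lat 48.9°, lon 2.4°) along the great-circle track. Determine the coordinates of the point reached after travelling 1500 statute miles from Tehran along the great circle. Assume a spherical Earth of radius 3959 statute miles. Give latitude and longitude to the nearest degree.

The haversine formula gives a central angle δ ≈ 0.660 rad (37.8°) between the endpoints. The total great-circle distance is δ·R ≈ 0.660 × 3959 ≈ 2613 mi, so the target fraction is f = 1500/2613 ≈ 0.574.
Interpolate at f ≈ 0.574 with slerp weights a = sin((1−f)δ)/sin δ ≈ 0.453, b = sin(fδ)/sin δ ≈ 0.603.
p = a·p₁ + b·p₂ ≈ (0.625, 0.304, 0.719); φ = arcsin(p_z) ≈ 45.94°, λ = atan2(p_y, p_x) ≈ 25.91°.

≈ lat 46°, lon 26°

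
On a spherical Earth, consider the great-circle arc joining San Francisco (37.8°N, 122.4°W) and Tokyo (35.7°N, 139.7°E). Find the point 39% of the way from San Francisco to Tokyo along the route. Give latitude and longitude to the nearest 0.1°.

Write both endpoints as unit vectors p₁, p₂ with components (cos φ cos λ, cos φ sin λ, sin φ).
The central angle between the endpoints is δ = arccos(p₁·p₂) ≈ 1.298 rad (74.4°).
Interpolate at f = 0.39 with slerp weights a = sin((1−f)δ)/sin δ ≈ 0.739, b = sin(fδ)/sin δ ≈ 0.503.
p = a·p₁ + b·p₂ ≈ (-0.625, -0.229, 0.747); φ = arcsin(p_z) ≈ 48.30°, λ = atan2(p_y, p_x) ≈ -159.91°.

≈ (48.3°N, 159.9°W)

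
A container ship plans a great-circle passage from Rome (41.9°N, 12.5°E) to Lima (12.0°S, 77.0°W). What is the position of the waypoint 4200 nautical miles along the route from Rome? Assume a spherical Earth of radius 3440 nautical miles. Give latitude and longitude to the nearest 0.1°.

From cos δ = sin φ₁ sin φ₂ + cos φ₁ cos φ₂ cos Δλ, the central angle is δ ≈ 1.704 rad (97.6°). The total great-circle distance is δ·R ≈ 1.704 × 3440 ≈ 5861 nmi, so the target fraction is f = 4200/5861 ≈ 0.717.
Interpolate at f ≈ 0.717 with slerp weights a = sin((1−f)δ)/sin δ ≈ 0.468, b = sin(fδ)/sin δ ≈ 0.948.
p = a·p₁ + b·p₂ ≈ (0.549, -0.828, 0.116); φ = arcsin(p_z) ≈ 6.65°, λ = atan2(p_y, p_x) ≈ -56.46°.

≈ 6.6°N, 56.5°W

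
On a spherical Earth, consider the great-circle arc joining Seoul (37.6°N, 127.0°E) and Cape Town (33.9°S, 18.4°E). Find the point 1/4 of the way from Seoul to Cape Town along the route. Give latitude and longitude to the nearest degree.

Convert each endpoint to a unit vector on the sphere (x = cos φ cos λ, y = cos φ sin λ, z = sin φ).
The central angle between the endpoints is δ = arccos(p₁·p₂) ≈ 2.153 rad (123.4°).
Interpolate at f = 1/4 with slerp weights a = sin((1−f)δ)/sin δ ≈ 1.196, b = sin(fδ)/sin δ ≈ 0.614.
p = a·p₁ + b·p₂ ≈ (-0.087, 0.918, 0.387); φ = arcsin(p_z) ≈ 22.80°, λ = atan2(p_y, p_x) ≈ 95.41°.

≈ (23°N, 95°E)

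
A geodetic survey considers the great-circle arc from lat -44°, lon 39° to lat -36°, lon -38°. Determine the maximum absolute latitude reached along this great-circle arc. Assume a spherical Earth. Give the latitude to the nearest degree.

The great circle lies in the plane with unit normal n̂ = (p₁ × p₂)/|p₁ × p₂|.
Here n̂_z ≈ -0.673; the vertex latitude is φ_max = arccos|n̂_z| ≈ 47.7°.
Check via Clairaut: cos φ_max = |cos φ₁| · sin C = cos(44.0°)·sin(110.6°) ≈ 0.673, again giving ≈ 47.7°.

≈ -48°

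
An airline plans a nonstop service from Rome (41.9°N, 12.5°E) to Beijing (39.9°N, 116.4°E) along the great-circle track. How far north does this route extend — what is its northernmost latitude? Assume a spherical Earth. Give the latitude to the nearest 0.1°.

≈ 54.6°N

The great circle lies in the plane with unit normal n̂ = (p₁ × p₂)/|p₁ × p₂|.
Here n̂_z ≈ +0.579; the vertex latitude is φ_max = arccos|n̂_z| ≈ 54.6°.
Check via Clairaut: cos φ_max = |cos φ₁| · sin C = cos(41.9°)·sin(51.1°) ≈ 0.579, again giving ≈ 54.6°.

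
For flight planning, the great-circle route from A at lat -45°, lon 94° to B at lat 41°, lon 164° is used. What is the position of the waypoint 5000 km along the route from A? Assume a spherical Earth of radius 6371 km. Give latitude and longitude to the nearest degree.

Write both endpoints as unit vectors p₁, p₂ with components (cos φ cos λ, cos φ sin λ, sin φ).
The central angle between the endpoints is δ = arccos(p₁·p₂) ≈ 1.856 rad (106.3°). The total great-circle distance is δ·R ≈ 1.856 × 6371 ≈ 11825 km, so the target fraction is f = 5000/11825 ≈ 0.423.
Interpolate at f ≈ 0.423 with slerp weights a = sin((1−f)δ)/sin δ ≈ 0.915, b = sin(fδ)/sin δ ≈ 0.736.
p = a·p₁ + b·p₂ ≈ (-0.579, 0.798, -0.164); φ = arcsin(p_z) ≈ -9.42°, λ = atan2(p_y, p_x) ≈ 125.97°.

≈ lat -9°, lon 126°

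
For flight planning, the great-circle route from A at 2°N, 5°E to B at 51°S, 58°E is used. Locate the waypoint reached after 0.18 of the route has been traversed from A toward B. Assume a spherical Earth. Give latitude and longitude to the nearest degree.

Write both endpoints as unit vectors p₁, p₂ with components (cos φ cos λ, cos φ sin λ, sin φ).
The central angle between the endpoints is δ = arccos(p₁·p₂) ≈ 1.212 rad (69.4°).
Interpolate at f = 0.18 with slerp weights a = sin((1−f)δ)/sin δ ≈ 0.895, b = sin(fδ)/sin δ ≈ 0.231.
p = a·p₁ + b·p₂ ≈ (0.968, 0.201, -0.148); φ = arcsin(p_z) ≈ -8.53°, λ = atan2(p_y, p_x) ≈ 11.75°.

≈ 9°S, 12°E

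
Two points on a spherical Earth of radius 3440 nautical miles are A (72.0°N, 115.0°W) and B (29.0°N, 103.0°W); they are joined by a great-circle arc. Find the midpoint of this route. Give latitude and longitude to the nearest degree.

Write both endpoints as unit vectors p₁, p₂ with components (cos φ cos λ, cos φ sin λ, sin φ).
The central angle between the endpoints is δ = arccos(p₁·p₂) ≈ 0.759 rad (43.5°).
Interpolate at f = 1/2 with slerp weights a = sin((1−f)δ)/sin δ ≈ 0.538, b = sin(fδ)/sin δ ≈ 0.538.
p = a·p₁ + b·p₂ ≈ (-0.176, -0.610, 0.773); φ = arcsin(p_z) ≈ 50.62°, λ = atan2(p_y, p_x) ≈ -106.12°.

≈ (51°N, 106°W)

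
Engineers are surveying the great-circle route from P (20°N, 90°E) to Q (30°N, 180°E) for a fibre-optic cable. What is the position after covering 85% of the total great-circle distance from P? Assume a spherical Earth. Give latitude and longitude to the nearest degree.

≈ (33°N, 166°E)

Convert each endpoint to a unit vector on the sphere (x = cos φ cos λ, y = cos φ sin λ, z = sin φ).
The central angle between the endpoints is δ = arccos(p₁·p₂) ≈ 1.399 rad (80.2°).
Interpolate at f = 0.85 with slerp weights a = sin((1−f)δ)/sin δ ≈ 0.211, b = sin(fδ)/sin δ ≈ 0.942.
p = a·p₁ + b·p₂ ≈ (-0.816, 0.199, 0.543); φ = arcsin(p_z) ≈ 32.91°, λ = atan2(p_y, p_x) ≈ 166.31°.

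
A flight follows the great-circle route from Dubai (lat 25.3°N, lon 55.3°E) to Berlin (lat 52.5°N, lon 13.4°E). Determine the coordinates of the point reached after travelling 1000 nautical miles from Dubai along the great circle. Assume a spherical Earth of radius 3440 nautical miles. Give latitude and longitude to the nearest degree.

Write both endpoints as unit vectors p₁, p₂ with components (cos φ cos λ, cos φ sin λ, sin φ).
The central angle between the endpoints is δ = arccos(p₁·p₂) ≈ 0.725 rad (41.5°). The total great-circle distance is δ·R ≈ 0.725 × 3440 ≈ 2493 nmi, so the target fraction is f = 1000/2493 ≈ 0.401.
Interpolate at f ≈ 0.401 with slerp weights a = sin((1−f)δ)/sin δ ≈ 0.634, b = sin(fδ)/sin δ ≈ 0.432.
p = a·p₁ + b·p₂ ≈ (0.583, 0.532, 0.614); φ = arcsin(p_z) ≈ 37.89°, λ = atan2(p_y, p_x) ≈ 42.43°.

≈ lat 38°N, lon 42°E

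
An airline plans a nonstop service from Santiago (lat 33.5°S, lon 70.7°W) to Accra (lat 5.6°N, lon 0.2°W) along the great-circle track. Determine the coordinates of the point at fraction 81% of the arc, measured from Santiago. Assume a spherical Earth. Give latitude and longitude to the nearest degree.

≈ lat 3°S, lon 12°W

Write both endpoints as unit vectors p₁, p₂ with components (cos φ cos λ, cos φ sin λ, sin φ).
The central angle between the endpoints is δ = arccos(p₁·p₂) ≈ 1.346 rad (77.1°).
Interpolate at f = 0.81 with slerp weights a = sin((1−f)δ)/sin δ ≈ 0.259, b = sin(fδ)/sin δ ≈ 0.910.
p = a·p₁ + b·p₂ ≈ (0.977, -0.207, -0.054); φ = arcsin(p_z) ≈ -3.12°, λ = atan2(p_y, p_x) ≈ -11.99°.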